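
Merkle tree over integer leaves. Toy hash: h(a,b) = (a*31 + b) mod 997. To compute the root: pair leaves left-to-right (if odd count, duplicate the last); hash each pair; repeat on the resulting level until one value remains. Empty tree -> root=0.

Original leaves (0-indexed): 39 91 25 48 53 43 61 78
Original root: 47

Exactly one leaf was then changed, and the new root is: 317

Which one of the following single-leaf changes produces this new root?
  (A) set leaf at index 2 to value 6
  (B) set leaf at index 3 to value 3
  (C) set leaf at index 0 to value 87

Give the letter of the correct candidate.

Answer: C

Derivation:
Original leaves: [39, 91, 25, 48, 53, 43, 61, 78]
Target new root: 317
Try each candidate change and compute the resulting root:
Candidate A: set leaf[2] = 6 -> leaves = [39, 91, 6, 48, 53, 43, 61, 78]
  L0: [39, 91, 6, 48, 53, 43, 61, 78]
  L1: h(39,91)=(39*31+91)%997=303 h(6,48)=(6*31+48)%997=234 h(53,43)=(53*31+43)%997=689 h(61,78)=(61*31+78)%997=972 -> [303, 234, 689, 972]
  L2: h(303,234)=(303*31+234)%997=654 h(689,972)=(689*31+972)%997=397 -> [654, 397]
  L3: h(654,397)=(654*31+397)%997=731 -> [731]
  root = 731 != target 317
Candidate B: set leaf[3] = 3 -> leaves = [39, 91, 25, 3, 53, 43, 61, 78]
  L0: [39, 91, 25, 3, 53, 43, 61, 78]
  L1: h(39,91)=(39*31+91)%997=303 h(25,3)=(25*31+3)%997=778 h(53,43)=(53*31+43)%997=689 h(61,78)=(61*31+78)%997=972 -> [303, 778, 689, 972]
  L2: h(303,778)=(303*31+778)%997=201 h(689,972)=(689*31+972)%997=397 -> [201, 397]
  L3: h(201,397)=(201*31+397)%997=646 -> [646]
  root = 646 != target 317
Candidate C: set leaf[0] = 87 -> leaves = [87, 91, 25, 48, 53, 43, 61, 78]
  L0: [87, 91, 25, 48, 53, 43, 61, 78]
  L1: h(87,91)=(87*31+91)%997=794 h(25,48)=(25*31+48)%997=823 h(53,43)=(53*31+43)%997=689 h(61,78)=(61*31+78)%997=972 -> [794, 823, 689, 972]
  L2: h(794,823)=(794*31+823)%997=512 h(689,972)=(689*31+972)%997=397 -> [512, 397]
  L3: h(512,397)=(512*31+397)%997=317 -> [317]
  root = 317 == target 317  ** MATCH **
Candidate C produces the target root.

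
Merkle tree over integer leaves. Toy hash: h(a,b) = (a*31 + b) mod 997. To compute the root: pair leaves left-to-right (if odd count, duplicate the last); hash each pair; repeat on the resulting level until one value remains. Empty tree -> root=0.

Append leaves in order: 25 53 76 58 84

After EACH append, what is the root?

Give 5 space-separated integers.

After append 25 (leaves=[25]):
  L0: [25]
  root=25
After append 53 (leaves=[25, 53]):
  L0: [25, 53]
  L1: h(25,53)=(25*31+53)%997=828 -> [828]
  root=828
After append 76 (leaves=[25, 53, 76]):
  L0: [25, 53, 76]
  L1: h(25,53)=(25*31+53)%997=828 h(76,76)=(76*31+76)%997=438 -> [828, 438]
  L2: h(828,438)=(828*31+438)%997=184 -> [184]
  root=184
After append 58 (leaves=[25, 53, 76, 58]):
  L0: [25, 53, 76, 58]
  L1: h(25,53)=(25*31+53)%997=828 h(76,58)=(76*31+58)%997=420 -> [828, 420]
  L2: h(828,420)=(828*31+420)%997=166 -> [166]
  root=166
After append 84 (leaves=[25, 53, 76, 58, 84]):
  L0: [25, 53, 76, 58, 84]
  L1: h(25,53)=(25*31+53)%997=828 h(76,58)=(76*31+58)%997=420 h(84,84)=(84*31+84)%997=694 -> [828, 420, 694]
  L2: h(828,420)=(828*31+420)%997=166 h(694,694)=(694*31+694)%997=274 -> [166, 274]
  L3: h(166,274)=(166*31+274)%997=435 -> [435]
  root=435

Answer: 25 828 184 166 435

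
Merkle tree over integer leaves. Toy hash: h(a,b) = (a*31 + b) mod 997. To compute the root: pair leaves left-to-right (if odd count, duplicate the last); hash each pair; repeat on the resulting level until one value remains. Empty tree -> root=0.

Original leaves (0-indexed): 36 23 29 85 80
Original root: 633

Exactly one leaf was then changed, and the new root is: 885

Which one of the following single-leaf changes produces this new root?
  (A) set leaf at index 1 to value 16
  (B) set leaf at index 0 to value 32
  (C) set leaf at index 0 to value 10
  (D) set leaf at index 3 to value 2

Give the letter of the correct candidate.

Original leaves: [36, 23, 29, 85, 80]
Target new root: 885
Try each candidate change and compute the resulting root:
Candidate A: set leaf[1] = 16 -> leaves = [36, 16, 29, 85, 80]
  L0: [36, 16, 29, 85, 80]
  L1: h(36,16)=(36*31+16)%997=135 h(29,85)=(29*31+85)%997=984 h(80,80)=(80*31+80)%997=566 -> [135, 984, 566]
  L2: h(135,984)=(135*31+984)%997=184 h(566,566)=(566*31+566)%997=166 -> [184, 166]
  L3: h(184,166)=(184*31+166)%997=885 -> [885]
  root = 885 == target 885  ** MATCH **
Candidate B: set leaf[0] = 32 -> leaves = [32, 23, 29, 85, 80]
  L0: [32, 23, 29, 85, 80]
  L1: h(32,23)=(32*31+23)%997=18 h(29,85)=(29*31+85)%997=984 h(80,80)=(80*31+80)%997=566 -> [18, 984, 566]
  L2: h(18,984)=(18*31+984)%997=545 h(566,566)=(566*31+566)%997=166 -> [545, 166]
  L3: h(545,166)=(545*31+166)%997=112 -> [112]
  root = 112 != target 885
Candidate C: set leaf[0] = 10 -> leaves = [10, 23, 29, 85, 80]
  L0: [10, 23, 29, 85, 80]
  L1: h(10,23)=(10*31+23)%997=333 h(29,85)=(29*31+85)%997=984 h(80,80)=(80*31+80)%997=566 -> [333, 984, 566]
  L2: h(333,984)=(333*31+984)%997=340 h(566,566)=(566*31+566)%997=166 -> [340, 166]
  L3: h(340,166)=(340*31+166)%997=736 -> [736]
  root = 736 != target 885
Candidate D: set leaf[3] = 2 -> leaves = [36, 23, 29, 2, 80]
  L0: [36, 23, 29, 2, 80]
  L1: h(36,23)=(36*31+23)%997=142 h(29,2)=(29*31+2)%997=901 h(80,80)=(80*31+80)%997=566 -> [142, 901, 566]
  L2: h(142,901)=(142*31+901)%997=318 h(566,566)=(566*31+566)%997=166 -> [318, 166]
  L3: h(318,166)=(318*31+166)%997=54 -> [54]
  root = 54 != target 885
Candidate A produces the target root.

Answer: A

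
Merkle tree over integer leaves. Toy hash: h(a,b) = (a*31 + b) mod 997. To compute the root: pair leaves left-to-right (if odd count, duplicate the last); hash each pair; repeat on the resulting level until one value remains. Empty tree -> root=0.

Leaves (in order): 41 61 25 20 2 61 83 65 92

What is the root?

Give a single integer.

Answer: 617

Derivation:
L0: [41, 61, 25, 20, 2, 61, 83, 65, 92]
L1: h(41,61)=(41*31+61)%997=335 h(25,20)=(25*31+20)%997=795 h(2,61)=(2*31+61)%997=123 h(83,65)=(83*31+65)%997=644 h(92,92)=(92*31+92)%997=950 -> [335, 795, 123, 644, 950]
L2: h(335,795)=(335*31+795)%997=213 h(123,644)=(123*31+644)%997=469 h(950,950)=(950*31+950)%997=490 -> [213, 469, 490]
L3: h(213,469)=(213*31+469)%997=93 h(490,490)=(490*31+490)%997=725 -> [93, 725]
L4: h(93,725)=(93*31+725)%997=617 -> [617]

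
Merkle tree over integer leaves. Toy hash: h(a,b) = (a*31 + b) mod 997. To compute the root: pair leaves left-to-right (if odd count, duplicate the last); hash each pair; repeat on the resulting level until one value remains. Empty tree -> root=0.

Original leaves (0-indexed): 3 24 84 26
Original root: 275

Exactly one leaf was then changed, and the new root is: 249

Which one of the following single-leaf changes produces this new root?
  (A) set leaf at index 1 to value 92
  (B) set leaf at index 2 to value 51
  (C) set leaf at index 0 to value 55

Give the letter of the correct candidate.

Original leaves: [3, 24, 84, 26]
Target new root: 249
Try each candidate change and compute the resulting root:
Candidate A: set leaf[1] = 92 -> leaves = [3, 92, 84, 26]
  L0: [3, 92, 84, 26]
  L1: h(3,92)=(3*31+92)%997=185 h(84,26)=(84*31+26)%997=636 -> [185, 636]
  L2: h(185,636)=(185*31+636)%997=389 -> [389]
  root = 389 != target 249
Candidate B: set leaf[2] = 51 -> leaves = [3, 24, 51, 26]
  L0: [3, 24, 51, 26]
  L1: h(3,24)=(3*31+24)%997=117 h(51,26)=(51*31+26)%997=610 -> [117, 610]
  L2: h(117,610)=(117*31+610)%997=249 -> [249]
  root = 249 == target 249  ** MATCH **
Candidate C: set leaf[0] = 55 -> leaves = [55, 24, 84, 26]
  L0: [55, 24, 84, 26]
  L1: h(55,24)=(55*31+24)%997=732 h(84,26)=(84*31+26)%997=636 -> [732, 636]
  L2: h(732,636)=(732*31+636)%997=397 -> [397]
  root = 397 != target 249
Candidate B produces the target root.

Answer: B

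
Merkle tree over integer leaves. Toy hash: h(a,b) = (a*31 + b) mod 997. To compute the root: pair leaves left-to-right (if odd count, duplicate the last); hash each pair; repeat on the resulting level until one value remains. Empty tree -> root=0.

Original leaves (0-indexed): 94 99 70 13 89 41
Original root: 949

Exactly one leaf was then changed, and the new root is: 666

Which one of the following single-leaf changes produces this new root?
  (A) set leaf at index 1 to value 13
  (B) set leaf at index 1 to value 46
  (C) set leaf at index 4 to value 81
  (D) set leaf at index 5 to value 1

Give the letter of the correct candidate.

Original leaves: [94, 99, 70, 13, 89, 41]
Target new root: 666
Try each candidate change and compute the resulting root:
Candidate A: set leaf[1] = 13 -> leaves = [94, 13, 70, 13, 89, 41]
  L0: [94, 13, 70, 13, 89, 41]
  L1: h(94,13)=(94*31+13)%997=933 h(70,13)=(70*31+13)%997=189 h(89,41)=(89*31+41)%997=806 -> [933, 189, 806]
  L2: h(933,189)=(933*31+189)%997=199 h(806,806)=(806*31+806)%997=867 -> [199, 867]
  L3: h(199,867)=(199*31+867)%997=57 -> [57]
  root = 57 != target 666
Candidate B: set leaf[1] = 46 -> leaves = [94, 46, 70, 13, 89, 41]
  L0: [94, 46, 70, 13, 89, 41]
  L1: h(94,46)=(94*31+46)%997=966 h(70,13)=(70*31+13)%997=189 h(89,41)=(89*31+41)%997=806 -> [966, 189, 806]
  L2: h(966,189)=(966*31+189)%997=225 h(806,806)=(806*31+806)%997=867 -> [225, 867]
  L3: h(225,867)=(225*31+867)%997=863 -> [863]
  root = 863 != target 666
Candidate C: set leaf[4] = 81 -> leaves = [94, 99, 70, 13, 81, 41]
  L0: [94, 99, 70, 13, 81, 41]
  L1: h(94,99)=(94*31+99)%997=22 h(70,13)=(70*31+13)%997=189 h(81,41)=(81*31+41)%997=558 -> [22, 189, 558]
  L2: h(22,189)=(22*31+189)%997=871 h(558,558)=(558*31+558)%997=907 -> [871, 907]
  L3: h(871,907)=(871*31+907)%997=989 -> [989]
  root = 989 != target 666
Candidate D: set leaf[5] = 1 -> leaves = [94, 99, 70, 13, 89, 1]
  L0: [94, 99, 70, 13, 89, 1]
  L1: h(94,99)=(94*31+99)%997=22 h(70,13)=(70*31+13)%997=189 h(89,1)=(89*31+1)%997=766 -> [22, 189, 766]
  L2: h(22,189)=(22*31+189)%997=871 h(766,766)=(766*31+766)%997=584 -> [871, 584]
  L3: h(871,584)=(871*31+584)%997=666 -> [666]
  root = 666 == target 666  ** MATCH **
Candidate D produces the target root.

Answer: D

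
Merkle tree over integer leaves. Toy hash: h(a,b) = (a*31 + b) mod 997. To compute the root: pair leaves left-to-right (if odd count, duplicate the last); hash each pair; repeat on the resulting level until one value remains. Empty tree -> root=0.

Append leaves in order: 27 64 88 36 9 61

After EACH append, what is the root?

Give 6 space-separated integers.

Answer: 27 901 837 785 650 320

Derivation:
After append 27 (leaves=[27]):
  L0: [27]
  root=27
After append 64 (leaves=[27, 64]):
  L0: [27, 64]
  L1: h(27,64)=(27*31+64)%997=901 -> [901]
  root=901
After append 88 (leaves=[27, 64, 88]):
  L0: [27, 64, 88]
  L1: h(27,64)=(27*31+64)%997=901 h(88,88)=(88*31+88)%997=822 -> [901, 822]
  L2: h(901,822)=(901*31+822)%997=837 -> [837]
  root=837
After append 36 (leaves=[27, 64, 88, 36]):
  L0: [27, 64, 88, 36]
  L1: h(27,64)=(27*31+64)%997=901 h(88,36)=(88*31+36)%997=770 -> [901, 770]
  L2: h(901,770)=(901*31+770)%997=785 -> [785]
  root=785
After append 9 (leaves=[27, 64, 88, 36, 9]):
  L0: [27, 64, 88, 36, 9]
  L1: h(27,64)=(27*31+64)%997=901 h(88,36)=(88*31+36)%997=770 h(9,9)=(9*31+9)%997=288 -> [901, 770, 288]
  L2: h(901,770)=(901*31+770)%997=785 h(288,288)=(288*31+288)%997=243 -> [785, 243]
  L3: h(785,243)=(785*31+243)%997=650 -> [650]
  root=650
After append 61 (leaves=[27, 64, 88, 36, 9, 61]):
  L0: [27, 64, 88, 36, 9, 61]
  L1: h(27,64)=(27*31+64)%997=901 h(88,36)=(88*31+36)%997=770 h(9,61)=(9*31+61)%997=340 -> [901, 770, 340]
  L2: h(901,770)=(901*31+770)%997=785 h(340,340)=(340*31+340)%997=910 -> [785, 910]
  L3: h(785,910)=(785*31+910)%997=320 -> [320]
  root=320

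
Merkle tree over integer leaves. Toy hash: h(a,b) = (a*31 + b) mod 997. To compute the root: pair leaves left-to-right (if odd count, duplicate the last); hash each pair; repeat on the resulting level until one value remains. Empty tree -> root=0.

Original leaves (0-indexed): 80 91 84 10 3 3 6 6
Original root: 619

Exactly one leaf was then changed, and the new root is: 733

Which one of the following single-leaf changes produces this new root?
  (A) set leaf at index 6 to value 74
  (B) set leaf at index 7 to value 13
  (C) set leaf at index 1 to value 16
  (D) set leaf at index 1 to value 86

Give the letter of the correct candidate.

Original leaves: [80, 91, 84, 10, 3, 3, 6, 6]
Target new root: 733
Try each candidate change and compute the resulting root:
Candidate A: set leaf[6] = 74 -> leaves = [80, 91, 84, 10, 3, 3, 74, 6]
  L0: [80, 91, 84, 10, 3, 3, 74, 6]
  L1: h(80,91)=(80*31+91)%997=577 h(84,10)=(84*31+10)%997=620 h(3,3)=(3*31+3)%997=96 h(74,6)=(74*31+6)%997=306 -> [577, 620, 96, 306]
  L2: h(577,620)=(577*31+620)%997=561 h(96,306)=(96*31+306)%997=291 -> [561, 291]
  L3: h(561,291)=(561*31+291)%997=733 -> [733]
  root = 733 == target 733  ** MATCH **
Candidate B: set leaf[7] = 13 -> leaves = [80, 91, 84, 10, 3, 3, 6, 13]
  L0: [80, 91, 84, 10, 3, 3, 6, 13]
  L1: h(80,91)=(80*31+91)%997=577 h(84,10)=(84*31+10)%997=620 h(3,3)=(3*31+3)%997=96 h(6,13)=(6*31+13)%997=199 -> [577, 620, 96, 199]
  L2: h(577,620)=(577*31+620)%997=561 h(96,199)=(96*31+199)%997=184 -> [561, 184]
  L3: h(561,184)=(561*31+184)%997=626 -> [626]
  root = 626 != target 733
Candidate C: set leaf[1] = 16 -> leaves = [80, 16, 84, 10, 3, 3, 6, 6]
  L0: [80, 16, 84, 10, 3, 3, 6, 6]
  L1: h(80,16)=(80*31+16)%997=502 h(84,10)=(84*31+10)%997=620 h(3,3)=(3*31+3)%997=96 h(6,6)=(6*31+6)%997=192 -> [502, 620, 96, 192]
  L2: h(502,620)=(502*31+620)%997=230 h(96,192)=(96*31+192)%997=177 -> [230, 177]
  L3: h(230,177)=(230*31+177)%997=328 -> [328]
  root = 328 != target 733
Candidate D: set leaf[1] = 86 -> leaves = [80, 86, 84, 10, 3, 3, 6, 6]
  L0: [80, 86, 84, 10, 3, 3, 6, 6]
  L1: h(80,86)=(80*31+86)%997=572 h(84,10)=(84*31+10)%997=620 h(3,3)=(3*31+3)%997=96 h(6,6)=(6*31+6)%997=192 -> [572, 620, 96, 192]
  L2: h(572,620)=(572*31+620)%997=406 h(96,192)=(96*31+192)%997=177 -> [406, 177]
  L3: h(406,177)=(406*31+177)%997=799 -> [799]
  root = 799 != target 733
Candidate A produces the target root.

Answer: A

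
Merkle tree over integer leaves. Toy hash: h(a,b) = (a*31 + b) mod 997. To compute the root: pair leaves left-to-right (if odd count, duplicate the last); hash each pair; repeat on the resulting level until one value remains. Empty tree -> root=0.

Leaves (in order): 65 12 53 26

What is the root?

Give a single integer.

Answer: 698

Derivation:
L0: [65, 12, 53, 26]
L1: h(65,12)=(65*31+12)%997=33 h(53,26)=(53*31+26)%997=672 -> [33, 672]
L2: h(33,672)=(33*31+672)%997=698 -> [698]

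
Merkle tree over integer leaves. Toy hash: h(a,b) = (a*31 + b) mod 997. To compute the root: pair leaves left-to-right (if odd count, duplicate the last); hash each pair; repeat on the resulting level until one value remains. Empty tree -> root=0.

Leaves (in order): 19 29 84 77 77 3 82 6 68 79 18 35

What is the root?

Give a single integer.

L0: [19, 29, 84, 77, 77, 3, 82, 6, 68, 79, 18, 35]
L1: h(19,29)=(19*31+29)%997=618 h(84,77)=(84*31+77)%997=687 h(77,3)=(77*31+3)%997=396 h(82,6)=(82*31+6)%997=554 h(68,79)=(68*31+79)%997=193 h(18,35)=(18*31+35)%997=593 -> [618, 687, 396, 554, 193, 593]
L2: h(618,687)=(618*31+687)%997=902 h(396,554)=(396*31+554)%997=866 h(193,593)=(193*31+593)%997=594 -> [902, 866, 594]
L3: h(902,866)=(902*31+866)%997=912 h(594,594)=(594*31+594)%997=65 -> [912, 65]
L4: h(912,65)=(912*31+65)%997=421 -> [421]

Answer: 421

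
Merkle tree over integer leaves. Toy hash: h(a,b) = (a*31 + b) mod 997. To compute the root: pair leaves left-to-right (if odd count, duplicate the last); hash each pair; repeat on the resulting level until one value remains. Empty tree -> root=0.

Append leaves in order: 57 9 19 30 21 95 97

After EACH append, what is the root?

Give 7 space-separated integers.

After append 57 (leaves=[57]):
  L0: [57]
  root=57
After append 9 (leaves=[57, 9]):
  L0: [57, 9]
  L1: h(57,9)=(57*31+9)%997=779 -> [779]
  root=779
After append 19 (leaves=[57, 9, 19]):
  L0: [57, 9, 19]
  L1: h(57,9)=(57*31+9)%997=779 h(19,19)=(19*31+19)%997=608 -> [779, 608]
  L2: h(779,608)=(779*31+608)%997=829 -> [829]
  root=829
After append 30 (leaves=[57, 9, 19, 30]):
  L0: [57, 9, 19, 30]
  L1: h(57,9)=(57*31+9)%997=779 h(19,30)=(19*31+30)%997=619 -> [779, 619]
  L2: h(779,619)=(779*31+619)%997=840 -> [840]
  root=840
After append 21 (leaves=[57, 9, 19, 30, 21]):
  L0: [57, 9, 19, 30, 21]
  L1: h(57,9)=(57*31+9)%997=779 h(19,30)=(19*31+30)%997=619 h(21,21)=(21*31+21)%997=672 -> [779, 619, 672]
  L2: h(779,619)=(779*31+619)%997=840 h(672,672)=(672*31+672)%997=567 -> [840, 567]
  L3: h(840,567)=(840*31+567)%997=685 -> [685]
  root=685
After append 95 (leaves=[57, 9, 19, 30, 21, 95]):
  L0: [57, 9, 19, 30, 21, 95]
  L1: h(57,9)=(57*31+9)%997=779 h(19,30)=(19*31+30)%997=619 h(21,95)=(21*31+95)%997=746 -> [779, 619, 746]
  L2: h(779,619)=(779*31+619)%997=840 h(746,746)=(746*31+746)%997=941 -> [840, 941]
  L3: h(840,941)=(840*31+941)%997=62 -> [62]
  root=62
After append 97 (leaves=[57, 9, 19, 30, 21, 95, 97]):
  L0: [57, 9, 19, 30, 21, 95, 97]
  L1: h(57,9)=(57*31+9)%997=779 h(19,30)=(19*31+30)%997=619 h(21,95)=(21*31+95)%997=746 h(97,97)=(97*31+97)%997=113 -> [779, 619, 746, 113]
  L2: h(779,619)=(779*31+619)%997=840 h(746,113)=(746*31+113)%997=308 -> [840, 308]
  L3: h(840,308)=(840*31+308)%997=426 -> [426]
  root=426

Answer: 57 779 829 840 685 62 426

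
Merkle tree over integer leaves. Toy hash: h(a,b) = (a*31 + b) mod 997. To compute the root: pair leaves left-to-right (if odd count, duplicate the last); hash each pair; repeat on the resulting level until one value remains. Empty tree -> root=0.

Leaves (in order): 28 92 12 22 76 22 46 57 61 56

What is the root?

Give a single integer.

L0: [28, 92, 12, 22, 76, 22, 46, 57, 61, 56]
L1: h(28,92)=(28*31+92)%997=960 h(12,22)=(12*31+22)%997=394 h(76,22)=(76*31+22)%997=384 h(46,57)=(46*31+57)%997=486 h(61,56)=(61*31+56)%997=950 -> [960, 394, 384, 486, 950]
L2: h(960,394)=(960*31+394)%997=244 h(384,486)=(384*31+486)%997=426 h(950,950)=(950*31+950)%997=490 -> [244, 426, 490]
L3: h(244,426)=(244*31+426)%997=14 h(490,490)=(490*31+490)%997=725 -> [14, 725]
L4: h(14,725)=(14*31+725)%997=162 -> [162]

Answer: 162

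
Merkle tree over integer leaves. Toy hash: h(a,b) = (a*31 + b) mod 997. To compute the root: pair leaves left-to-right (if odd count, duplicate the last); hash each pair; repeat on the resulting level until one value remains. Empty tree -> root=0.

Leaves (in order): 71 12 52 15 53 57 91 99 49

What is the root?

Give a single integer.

Answer: 981

Derivation:
L0: [71, 12, 52, 15, 53, 57, 91, 99, 49]
L1: h(71,12)=(71*31+12)%997=219 h(52,15)=(52*31+15)%997=630 h(53,57)=(53*31+57)%997=703 h(91,99)=(91*31+99)%997=926 h(49,49)=(49*31+49)%997=571 -> [219, 630, 703, 926, 571]
L2: h(219,630)=(219*31+630)%997=440 h(703,926)=(703*31+926)%997=785 h(571,571)=(571*31+571)%997=326 -> [440, 785, 326]
L3: h(440,785)=(440*31+785)%997=467 h(326,326)=(326*31+326)%997=462 -> [467, 462]
L4: h(467,462)=(467*31+462)%997=981 -> [981]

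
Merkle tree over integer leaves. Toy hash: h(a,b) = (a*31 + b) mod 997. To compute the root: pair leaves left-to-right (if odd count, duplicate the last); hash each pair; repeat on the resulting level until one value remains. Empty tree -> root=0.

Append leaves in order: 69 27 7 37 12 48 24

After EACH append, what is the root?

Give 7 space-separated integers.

Answer: 69 172 571 601 12 167 515

Derivation:
After append 69 (leaves=[69]):
  L0: [69]
  root=69
After append 27 (leaves=[69, 27]):
  L0: [69, 27]
  L1: h(69,27)=(69*31+27)%997=172 -> [172]
  root=172
After append 7 (leaves=[69, 27, 7]):
  L0: [69, 27, 7]
  L1: h(69,27)=(69*31+27)%997=172 h(7,7)=(7*31+7)%997=224 -> [172, 224]
  L2: h(172,224)=(172*31+224)%997=571 -> [571]
  root=571
After append 37 (leaves=[69, 27, 7, 37]):
  L0: [69, 27, 7, 37]
  L1: h(69,27)=(69*31+27)%997=172 h(7,37)=(7*31+37)%997=254 -> [172, 254]
  L2: h(172,254)=(172*31+254)%997=601 -> [601]
  root=601
After append 12 (leaves=[69, 27, 7, 37, 12]):
  L0: [69, 27, 7, 37, 12]
  L1: h(69,27)=(69*31+27)%997=172 h(7,37)=(7*31+37)%997=254 h(12,12)=(12*31+12)%997=384 -> [172, 254, 384]
  L2: h(172,254)=(172*31+254)%997=601 h(384,384)=(384*31+384)%997=324 -> [601, 324]
  L3: h(601,324)=(601*31+324)%997=12 -> [12]
  root=12
After append 48 (leaves=[69, 27, 7, 37, 12, 48]):
  L0: [69, 27, 7, 37, 12, 48]
  L1: h(69,27)=(69*31+27)%997=172 h(7,37)=(7*31+37)%997=254 h(12,48)=(12*31+48)%997=420 -> [172, 254, 420]
  L2: h(172,254)=(172*31+254)%997=601 h(420,420)=(420*31+420)%997=479 -> [601, 479]
  L3: h(601,479)=(601*31+479)%997=167 -> [167]
  root=167
After append 24 (leaves=[69, 27, 7, 37, 12, 48, 24]):
  L0: [69, 27, 7, 37, 12, 48, 24]
  L1: h(69,27)=(69*31+27)%997=172 h(7,37)=(7*31+37)%997=254 h(12,48)=(12*31+48)%997=420 h(24,24)=(24*31+24)%997=768 -> [172, 254, 420, 768]
  L2: h(172,254)=(172*31+254)%997=601 h(420,768)=(420*31+768)%997=827 -> [601, 827]
  L3: h(601,827)=(601*31+827)%997=515 -> [515]
  root=515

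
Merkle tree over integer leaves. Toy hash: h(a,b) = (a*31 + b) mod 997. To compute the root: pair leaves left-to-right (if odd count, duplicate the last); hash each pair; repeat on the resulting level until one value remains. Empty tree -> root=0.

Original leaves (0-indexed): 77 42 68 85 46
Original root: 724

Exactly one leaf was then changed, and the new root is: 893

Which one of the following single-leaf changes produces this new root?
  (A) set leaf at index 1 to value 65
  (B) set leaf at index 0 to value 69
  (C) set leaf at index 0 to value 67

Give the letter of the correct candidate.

Answer: A

Derivation:
Original leaves: [77, 42, 68, 85, 46]
Target new root: 893
Try each candidate change and compute the resulting root:
Candidate A: set leaf[1] = 65 -> leaves = [77, 65, 68, 85, 46]
  L0: [77, 65, 68, 85, 46]
  L1: h(77,65)=(77*31+65)%997=458 h(68,85)=(68*31+85)%997=199 h(46,46)=(46*31+46)%997=475 -> [458, 199, 475]
  L2: h(458,199)=(458*31+199)%997=439 h(475,475)=(475*31+475)%997=245 -> [439, 245]
  L3: h(439,245)=(439*31+245)%997=893 -> [893]
  root = 893 == target 893  ** MATCH **
Candidate B: set leaf[0] = 69 -> leaves = [69, 42, 68, 85, 46]
  L0: [69, 42, 68, 85, 46]
  L1: h(69,42)=(69*31+42)%997=187 h(68,85)=(68*31+85)%997=199 h(46,46)=(46*31+46)%997=475 -> [187, 199, 475]
  L2: h(187,199)=(187*31+199)%997=14 h(475,475)=(475*31+475)%997=245 -> [14, 245]
  L3: h(14,245)=(14*31+245)%997=679 -> [679]
  root = 679 != target 893
Candidate C: set leaf[0] = 67 -> leaves = [67, 42, 68, 85, 46]
  L0: [67, 42, 68, 85, 46]
  L1: h(67,42)=(67*31+42)%997=125 h(68,85)=(68*31+85)%997=199 h(46,46)=(46*31+46)%997=475 -> [125, 199, 475]
  L2: h(125,199)=(125*31+199)%997=86 h(475,475)=(475*31+475)%997=245 -> [86, 245]
  L3: h(86,245)=(86*31+245)%997=917 -> [917]
  root = 917 != target 893
Candidate A produces the target root.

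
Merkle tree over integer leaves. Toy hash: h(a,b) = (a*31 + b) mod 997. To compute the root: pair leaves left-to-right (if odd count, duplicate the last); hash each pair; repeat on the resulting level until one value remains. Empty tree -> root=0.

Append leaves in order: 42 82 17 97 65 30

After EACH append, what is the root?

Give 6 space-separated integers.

After append 42 (leaves=[42]):
  L0: [42]
  root=42
After append 82 (leaves=[42, 82]):
  L0: [42, 82]
  L1: h(42,82)=(42*31+82)%997=387 -> [387]
  root=387
After append 17 (leaves=[42, 82, 17]):
  L0: [42, 82, 17]
  L1: h(42,82)=(42*31+82)%997=387 h(17,17)=(17*31+17)%997=544 -> [387, 544]
  L2: h(387,544)=(387*31+544)%997=577 -> [577]
  root=577
After append 97 (leaves=[42, 82, 17, 97]):
  L0: [42, 82, 17, 97]
  L1: h(42,82)=(42*31+82)%997=387 h(17,97)=(17*31+97)%997=624 -> [387, 624]
  L2: h(387,624)=(387*31+624)%997=657 -> [657]
  root=657
After append 65 (leaves=[42, 82, 17, 97, 65]):
  L0: [42, 82, 17, 97, 65]
  L1: h(42,82)=(42*31+82)%997=387 h(17,97)=(17*31+97)%997=624 h(65,65)=(65*31+65)%997=86 -> [387, 624, 86]
  L2: h(387,624)=(387*31+624)%997=657 h(86,86)=(86*31+86)%997=758 -> [657, 758]
  L3: h(657,758)=(657*31+758)%997=188 -> [188]
  root=188
After append 30 (leaves=[42, 82, 17, 97, 65, 30]):
  L0: [42, 82, 17, 97, 65, 30]
  L1: h(42,82)=(42*31+82)%997=387 h(17,97)=(17*31+97)%997=624 h(65,30)=(65*31+30)%997=51 -> [387, 624, 51]
  L2: h(387,624)=(387*31+624)%997=657 h(51,51)=(51*31+51)%997=635 -> [657, 635]
  L3: h(657,635)=(657*31+635)%997=65 -> [65]
  root=65

Answer: 42 387 577 657 188 65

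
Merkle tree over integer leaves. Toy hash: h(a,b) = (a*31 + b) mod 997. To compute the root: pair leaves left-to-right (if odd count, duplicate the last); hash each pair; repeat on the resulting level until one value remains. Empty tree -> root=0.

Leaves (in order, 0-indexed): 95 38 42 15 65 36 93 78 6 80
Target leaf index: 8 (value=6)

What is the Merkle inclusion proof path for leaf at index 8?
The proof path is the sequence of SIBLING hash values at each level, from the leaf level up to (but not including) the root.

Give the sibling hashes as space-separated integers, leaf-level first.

Answer: 80 266 536 978

Derivation:
L0 (leaves): [95, 38, 42, 15, 65, 36, 93, 78, 6, 80], target index=8
L1: h(95,38)=(95*31+38)%997=989 [pair 0] h(42,15)=(42*31+15)%997=320 [pair 1] h(65,36)=(65*31+36)%997=57 [pair 2] h(93,78)=(93*31+78)%997=967 [pair 3] h(6,80)=(6*31+80)%997=266 [pair 4] -> [989, 320, 57, 967, 266]
  Sibling for proof at L0: 80
L2: h(989,320)=(989*31+320)%997=72 [pair 0] h(57,967)=(57*31+967)%997=740 [pair 1] h(266,266)=(266*31+266)%997=536 [pair 2] -> [72, 740, 536]
  Sibling for proof at L1: 266
L3: h(72,740)=(72*31+740)%997=978 [pair 0] h(536,536)=(536*31+536)%997=203 [pair 1] -> [978, 203]
  Sibling for proof at L2: 536
L4: h(978,203)=(978*31+203)%997=611 [pair 0] -> [611]
  Sibling for proof at L3: 978
Root: 611
Proof path (sibling hashes from leaf to root): [80, 266, 536, 978]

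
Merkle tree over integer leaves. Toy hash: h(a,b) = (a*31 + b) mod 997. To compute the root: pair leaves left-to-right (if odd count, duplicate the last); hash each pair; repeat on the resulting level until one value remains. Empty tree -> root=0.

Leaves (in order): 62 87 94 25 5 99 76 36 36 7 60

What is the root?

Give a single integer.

L0: [62, 87, 94, 25, 5, 99, 76, 36, 36, 7, 60]
L1: h(62,87)=(62*31+87)%997=15 h(94,25)=(94*31+25)%997=945 h(5,99)=(5*31+99)%997=254 h(76,36)=(76*31+36)%997=398 h(36,7)=(36*31+7)%997=126 h(60,60)=(60*31+60)%997=923 -> [15, 945, 254, 398, 126, 923]
L2: h(15,945)=(15*31+945)%997=413 h(254,398)=(254*31+398)%997=296 h(126,923)=(126*31+923)%997=841 -> [413, 296, 841]
L3: h(413,296)=(413*31+296)%997=138 h(841,841)=(841*31+841)%997=990 -> [138, 990]
L4: h(138,990)=(138*31+990)%997=283 -> [283]

Answer: 283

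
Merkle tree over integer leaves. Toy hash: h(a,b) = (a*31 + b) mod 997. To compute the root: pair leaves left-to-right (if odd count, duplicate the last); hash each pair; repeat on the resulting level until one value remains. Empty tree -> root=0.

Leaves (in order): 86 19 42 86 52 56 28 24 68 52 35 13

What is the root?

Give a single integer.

Answer: 320

Derivation:
L0: [86, 19, 42, 86, 52, 56, 28, 24, 68, 52, 35, 13]
L1: h(86,19)=(86*31+19)%997=691 h(42,86)=(42*31+86)%997=391 h(52,56)=(52*31+56)%997=671 h(28,24)=(28*31+24)%997=892 h(68,52)=(68*31+52)%997=166 h(35,13)=(35*31+13)%997=101 -> [691, 391, 671, 892, 166, 101]
L2: h(691,391)=(691*31+391)%997=875 h(671,892)=(671*31+892)%997=756 h(166,101)=(166*31+101)%997=262 -> [875, 756, 262]
L3: h(875,756)=(875*31+756)%997=962 h(262,262)=(262*31+262)%997=408 -> [962, 408]
L4: h(962,408)=(962*31+408)%997=320 -> [320]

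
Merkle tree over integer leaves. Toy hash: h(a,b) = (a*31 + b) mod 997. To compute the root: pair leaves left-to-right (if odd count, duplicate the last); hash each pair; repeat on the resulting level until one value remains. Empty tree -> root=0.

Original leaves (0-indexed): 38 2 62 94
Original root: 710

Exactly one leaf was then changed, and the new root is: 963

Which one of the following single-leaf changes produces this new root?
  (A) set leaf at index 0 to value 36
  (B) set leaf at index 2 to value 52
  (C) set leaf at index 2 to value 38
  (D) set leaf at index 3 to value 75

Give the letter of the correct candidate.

Answer: C

Derivation:
Original leaves: [38, 2, 62, 94]
Target new root: 963
Try each candidate change and compute the resulting root:
Candidate A: set leaf[0] = 36 -> leaves = [36, 2, 62, 94]
  L0: [36, 2, 62, 94]
  L1: h(36,2)=(36*31+2)%997=121 h(62,94)=(62*31+94)%997=22 -> [121, 22]
  L2: h(121,22)=(121*31+22)%997=782 -> [782]
  root = 782 != target 963
Candidate B: set leaf[2] = 52 -> leaves = [38, 2, 52, 94]
  L0: [38, 2, 52, 94]
  L1: h(38,2)=(38*31+2)%997=183 h(52,94)=(52*31+94)%997=709 -> [183, 709]
  L2: h(183,709)=(183*31+709)%997=400 -> [400]
  root = 400 != target 963
Candidate C: set leaf[2] = 38 -> leaves = [38, 2, 38, 94]
  L0: [38, 2, 38, 94]
  L1: h(38,2)=(38*31+2)%997=183 h(38,94)=(38*31+94)%997=275 -> [183, 275]
  L2: h(183,275)=(183*31+275)%997=963 -> [963]
  root = 963 == target 963  ** MATCH **
Candidate D: set leaf[3] = 75 -> leaves = [38, 2, 62, 75]
  L0: [38, 2, 62, 75]
  L1: h(38,2)=(38*31+2)%997=183 h(62,75)=(62*31+75)%997=3 -> [183, 3]
  L2: h(183,3)=(183*31+3)%997=691 -> [691]
  root = 691 != target 963
Candidate C produces the target root.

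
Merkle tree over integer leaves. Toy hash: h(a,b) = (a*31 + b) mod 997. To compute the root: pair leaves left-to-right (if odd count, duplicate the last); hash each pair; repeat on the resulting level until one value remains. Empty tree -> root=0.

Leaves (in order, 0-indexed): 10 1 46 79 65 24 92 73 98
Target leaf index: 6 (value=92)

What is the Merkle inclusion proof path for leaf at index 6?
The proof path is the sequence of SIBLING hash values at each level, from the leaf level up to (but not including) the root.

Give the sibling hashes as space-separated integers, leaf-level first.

Answer: 73 45 179 924

Derivation:
L0 (leaves): [10, 1, 46, 79, 65, 24, 92, 73, 98], target index=6
L1: h(10,1)=(10*31+1)%997=311 [pair 0] h(46,79)=(46*31+79)%997=508 [pair 1] h(65,24)=(65*31+24)%997=45 [pair 2] h(92,73)=(92*31+73)%997=931 [pair 3] h(98,98)=(98*31+98)%997=145 [pair 4] -> [311, 508, 45, 931, 145]
  Sibling for proof at L0: 73
L2: h(311,508)=(311*31+508)%997=179 [pair 0] h(45,931)=(45*31+931)%997=332 [pair 1] h(145,145)=(145*31+145)%997=652 [pair 2] -> [179, 332, 652]
  Sibling for proof at L1: 45
L3: h(179,332)=(179*31+332)%997=896 [pair 0] h(652,652)=(652*31+652)%997=924 [pair 1] -> [896, 924]
  Sibling for proof at L2: 179
L4: h(896,924)=(896*31+924)%997=784 [pair 0] -> [784]
  Sibling for proof at L3: 924
Root: 784
Proof path (sibling hashes from leaf to root): [73, 45, 179, 924]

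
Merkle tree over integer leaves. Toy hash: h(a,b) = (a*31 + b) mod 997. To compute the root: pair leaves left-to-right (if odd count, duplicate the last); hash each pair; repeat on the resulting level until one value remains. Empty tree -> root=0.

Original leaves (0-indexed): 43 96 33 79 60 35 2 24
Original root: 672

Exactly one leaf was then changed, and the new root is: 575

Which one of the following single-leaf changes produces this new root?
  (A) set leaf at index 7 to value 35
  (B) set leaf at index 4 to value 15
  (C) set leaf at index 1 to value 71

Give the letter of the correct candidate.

Answer: C

Derivation:
Original leaves: [43, 96, 33, 79, 60, 35, 2, 24]
Target new root: 575
Try each candidate change and compute the resulting root:
Candidate A: set leaf[7] = 35 -> leaves = [43, 96, 33, 79, 60, 35, 2, 35]
  L0: [43, 96, 33, 79, 60, 35, 2, 35]
  L1: h(43,96)=(43*31+96)%997=432 h(33,79)=(33*31+79)%997=105 h(60,35)=(60*31+35)%997=898 h(2,35)=(2*31+35)%997=97 -> [432, 105, 898, 97]
  L2: h(432,105)=(432*31+105)%997=536 h(898,97)=(898*31+97)%997=19 -> [536, 19]
  L3: h(536,19)=(536*31+19)%997=683 -> [683]
  root = 683 != target 575
Candidate B: set leaf[4] = 15 -> leaves = [43, 96, 33, 79, 15, 35, 2, 24]
  L0: [43, 96, 33, 79, 15, 35, 2, 24]
  L1: h(43,96)=(43*31+96)%997=432 h(33,79)=(33*31+79)%997=105 h(15,35)=(15*31+35)%997=500 h(2,24)=(2*31+24)%997=86 -> [432, 105, 500, 86]
  L2: h(432,105)=(432*31+105)%997=536 h(500,86)=(500*31+86)%997=631 -> [536, 631]
  L3: h(536,631)=(536*31+631)%997=298 -> [298]
  root = 298 != target 575
Candidate C: set leaf[1] = 71 -> leaves = [43, 71, 33, 79, 60, 35, 2, 24]
  L0: [43, 71, 33, 79, 60, 35, 2, 24]
  L1: h(43,71)=(43*31+71)%997=407 h(33,79)=(33*31+79)%997=105 h(60,35)=(60*31+35)%997=898 h(2,24)=(2*31+24)%997=86 -> [407, 105, 898, 86]
  L2: h(407,105)=(407*31+105)%997=758 h(898,86)=(898*31+86)%997=8 -> [758, 8]
  L3: h(758,8)=(758*31+8)%997=575 -> [575]
  root = 575 == target 575  ** MATCH **
Candidate C produces the target root.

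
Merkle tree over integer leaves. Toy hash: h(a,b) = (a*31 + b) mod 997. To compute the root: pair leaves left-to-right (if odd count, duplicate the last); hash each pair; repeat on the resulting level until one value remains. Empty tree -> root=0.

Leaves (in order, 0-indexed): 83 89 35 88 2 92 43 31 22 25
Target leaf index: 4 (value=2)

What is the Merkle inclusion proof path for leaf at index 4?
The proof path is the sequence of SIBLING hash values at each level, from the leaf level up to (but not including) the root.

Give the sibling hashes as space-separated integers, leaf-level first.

L0 (leaves): [83, 89, 35, 88, 2, 92, 43, 31, 22, 25], target index=4
L1: h(83,89)=(83*31+89)%997=668 [pair 0] h(35,88)=(35*31+88)%997=176 [pair 1] h(2,92)=(2*31+92)%997=154 [pair 2] h(43,31)=(43*31+31)%997=367 [pair 3] h(22,25)=(22*31+25)%997=707 [pair 4] -> [668, 176, 154, 367, 707]
  Sibling for proof at L0: 92
L2: h(668,176)=(668*31+176)%997=944 [pair 0] h(154,367)=(154*31+367)%997=156 [pair 1] h(707,707)=(707*31+707)%997=690 [pair 2] -> [944, 156, 690]
  Sibling for proof at L1: 367
L3: h(944,156)=(944*31+156)%997=507 [pair 0] h(690,690)=(690*31+690)%997=146 [pair 1] -> [507, 146]
  Sibling for proof at L2: 944
L4: h(507,146)=(507*31+146)%997=908 [pair 0] -> [908]
  Sibling for proof at L3: 146
Root: 908
Proof path (sibling hashes from leaf to root): [92, 367, 944, 146]

Answer: 92 367 944 146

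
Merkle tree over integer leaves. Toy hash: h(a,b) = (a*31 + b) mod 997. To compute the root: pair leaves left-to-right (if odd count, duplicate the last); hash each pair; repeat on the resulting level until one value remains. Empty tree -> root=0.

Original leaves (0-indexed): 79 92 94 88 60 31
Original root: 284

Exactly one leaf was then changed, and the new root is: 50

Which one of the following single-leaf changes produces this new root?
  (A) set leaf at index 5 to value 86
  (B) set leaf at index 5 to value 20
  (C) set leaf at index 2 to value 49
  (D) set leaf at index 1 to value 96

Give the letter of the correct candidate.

Answer: A

Derivation:
Original leaves: [79, 92, 94, 88, 60, 31]
Target new root: 50
Try each candidate change and compute the resulting root:
Candidate A: set leaf[5] = 86 -> leaves = [79, 92, 94, 88, 60, 86]
  L0: [79, 92, 94, 88, 60, 86]
  L1: h(79,92)=(79*31+92)%997=547 h(94,88)=(94*31+88)%997=11 h(60,86)=(60*31+86)%997=949 -> [547, 11, 949]
  L2: h(547,11)=(547*31+11)%997=19 h(949,949)=(949*31+949)%997=458 -> [19, 458]
  L3: h(19,458)=(19*31+458)%997=50 -> [50]
  root = 50 == target 50  ** MATCH **
Candidate B: set leaf[5] = 20 -> leaves = [79, 92, 94, 88, 60, 20]
  L0: [79, 92, 94, 88, 60, 20]
  L1: h(79,92)=(79*31+92)%997=547 h(94,88)=(94*31+88)%997=11 h(60,20)=(60*31+20)%997=883 -> [547, 11, 883]
  L2: h(547,11)=(547*31+11)%997=19 h(883,883)=(883*31+883)%997=340 -> [19, 340]
  L3: h(19,340)=(19*31+340)%997=929 -> [929]
  root = 929 != target 50
Candidate C: set leaf[2] = 49 -> leaves = [79, 92, 49, 88, 60, 31]
  L0: [79, 92, 49, 88, 60, 31]
  L1: h(79,92)=(79*31+92)%997=547 h(49,88)=(49*31+88)%997=610 h(60,31)=(60*31+31)%997=894 -> [547, 610, 894]
  L2: h(547,610)=(547*31+610)%997=618 h(894,894)=(894*31+894)%997=692 -> [618, 692]
  L3: h(618,692)=(618*31+692)%997=907 -> [907]
  root = 907 != target 50
Candidate D: set leaf[1] = 96 -> leaves = [79, 96, 94, 88, 60, 31]
  L0: [79, 96, 94, 88, 60, 31]
  L1: h(79,96)=(79*31+96)%997=551 h(94,88)=(94*31+88)%997=11 h(60,31)=(60*31+31)%997=894 -> [551, 11, 894]
  L2: h(551,11)=(551*31+11)%997=143 h(894,894)=(894*31+894)%997=692 -> [143, 692]
  L3: h(143,692)=(143*31+692)%997=140 -> [140]
  root = 140 != target 50
Candidate A produces the target root.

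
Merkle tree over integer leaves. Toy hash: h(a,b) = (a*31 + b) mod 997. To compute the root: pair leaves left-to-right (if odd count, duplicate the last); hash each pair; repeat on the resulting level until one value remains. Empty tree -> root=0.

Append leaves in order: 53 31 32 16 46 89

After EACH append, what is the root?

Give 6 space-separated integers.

Answer: 53 677 77 61 142 521

Derivation:
After append 53 (leaves=[53]):
  L0: [53]
  root=53
After append 31 (leaves=[53, 31]):
  L0: [53, 31]
  L1: h(53,31)=(53*31+31)%997=677 -> [677]
  root=677
After append 32 (leaves=[53, 31, 32]):
  L0: [53, 31, 32]
  L1: h(53,31)=(53*31+31)%997=677 h(32,32)=(32*31+32)%997=27 -> [677, 27]
  L2: h(677,27)=(677*31+27)%997=77 -> [77]
  root=77
After append 16 (leaves=[53, 31, 32, 16]):
  L0: [53, 31, 32, 16]
  L1: h(53,31)=(53*31+31)%997=677 h(32,16)=(32*31+16)%997=11 -> [677, 11]
  L2: h(677,11)=(677*31+11)%997=61 -> [61]
  root=61
After append 46 (leaves=[53, 31, 32, 16, 46]):
  L0: [53, 31, 32, 16, 46]
  L1: h(53,31)=(53*31+31)%997=677 h(32,16)=(32*31+16)%997=11 h(46,46)=(46*31+46)%997=475 -> [677, 11, 475]
  L2: h(677,11)=(677*31+11)%997=61 h(475,475)=(475*31+475)%997=245 -> [61, 245]
  L3: h(61,245)=(61*31+245)%997=142 -> [142]
  root=142
After append 89 (leaves=[53, 31, 32, 16, 46, 89]):
  L0: [53, 31, 32, 16, 46, 89]
  L1: h(53,31)=(53*31+31)%997=677 h(32,16)=(32*31+16)%997=11 h(46,89)=(46*31+89)%997=518 -> [677, 11, 518]
  L2: h(677,11)=(677*31+11)%997=61 h(518,518)=(518*31+518)%997=624 -> [61, 624]
  L3: h(61,624)=(61*31+624)%997=521 -> [521]
  root=521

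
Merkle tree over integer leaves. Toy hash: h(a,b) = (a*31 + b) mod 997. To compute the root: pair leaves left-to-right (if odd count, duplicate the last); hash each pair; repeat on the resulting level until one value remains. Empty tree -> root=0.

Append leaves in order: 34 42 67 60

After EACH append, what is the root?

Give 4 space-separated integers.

After append 34 (leaves=[34]):
  L0: [34]
  root=34
After append 42 (leaves=[34, 42]):
  L0: [34, 42]
  L1: h(34,42)=(34*31+42)%997=99 -> [99]
  root=99
After append 67 (leaves=[34, 42, 67]):
  L0: [34, 42, 67]
  L1: h(34,42)=(34*31+42)%997=99 h(67,67)=(67*31+67)%997=150 -> [99, 150]
  L2: h(99,150)=(99*31+150)%997=228 -> [228]
  root=228
After append 60 (leaves=[34, 42, 67, 60]):
  L0: [34, 42, 67, 60]
  L1: h(34,42)=(34*31+42)%997=99 h(67,60)=(67*31+60)%997=143 -> [99, 143]
  L2: h(99,143)=(99*31+143)%997=221 -> [221]
  root=221

Answer: 34 99 228 221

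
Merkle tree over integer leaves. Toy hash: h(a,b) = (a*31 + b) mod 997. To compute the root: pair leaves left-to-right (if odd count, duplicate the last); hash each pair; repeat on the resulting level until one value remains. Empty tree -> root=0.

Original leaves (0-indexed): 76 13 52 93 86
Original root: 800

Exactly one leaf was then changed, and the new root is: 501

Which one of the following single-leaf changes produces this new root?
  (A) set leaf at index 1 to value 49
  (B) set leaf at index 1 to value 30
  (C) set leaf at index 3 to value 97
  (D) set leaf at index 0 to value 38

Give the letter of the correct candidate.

Original leaves: [76, 13, 52, 93, 86]
Target new root: 501
Try each candidate change and compute the resulting root:
Candidate A: set leaf[1] = 49 -> leaves = [76, 49, 52, 93, 86]
  L0: [76, 49, 52, 93, 86]
  L1: h(76,49)=(76*31+49)%997=411 h(52,93)=(52*31+93)%997=708 h(86,86)=(86*31+86)%997=758 -> [411, 708, 758]
  L2: h(411,708)=(411*31+708)%997=488 h(758,758)=(758*31+758)%997=328 -> [488, 328]
  L3: h(488,328)=(488*31+328)%997=501 -> [501]
  root = 501 == target 501  ** MATCH **
Candidate B: set leaf[1] = 30 -> leaves = [76, 30, 52, 93, 86]
  L0: [76, 30, 52, 93, 86]
  L1: h(76,30)=(76*31+30)%997=392 h(52,93)=(52*31+93)%997=708 h(86,86)=(86*31+86)%997=758 -> [392, 708, 758]
  L2: h(392,708)=(392*31+708)%997=896 h(758,758)=(758*31+758)%997=328 -> [896, 328]
  L3: h(896,328)=(896*31+328)%997=188 -> [188]
  root = 188 != target 501
Candidate C: set leaf[3] = 97 -> leaves = [76, 13, 52, 97, 86]
  L0: [76, 13, 52, 97, 86]
  L1: h(76,13)=(76*31+13)%997=375 h(52,97)=(52*31+97)%997=712 h(86,86)=(86*31+86)%997=758 -> [375, 712, 758]
  L2: h(375,712)=(375*31+712)%997=373 h(758,758)=(758*31+758)%997=328 -> [373, 328]
  L3: h(373,328)=(373*31+328)%997=924 -> [924]
  root = 924 != target 501
Candidate D: set leaf[0] = 38 -> leaves = [38, 13, 52, 93, 86]
  L0: [38, 13, 52, 93, 86]
  L1: h(38,13)=(38*31+13)%997=194 h(52,93)=(52*31+93)%997=708 h(86,86)=(86*31+86)%997=758 -> [194, 708, 758]
  L2: h(194,708)=(194*31+708)%997=740 h(758,758)=(758*31+758)%997=328 -> [740, 328]
  L3: h(740,328)=(740*31+328)%997=337 -> [337]
  root = 337 != target 501
Candidate A produces the target root.

Answer: A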